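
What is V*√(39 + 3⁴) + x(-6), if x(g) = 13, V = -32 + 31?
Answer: 13 - 2*√30 ≈ 2.0455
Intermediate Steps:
V = -1
V*√(39 + 3⁴) + x(-6) = -√(39 + 3⁴) + 13 = -√(39 + 81) + 13 = -√120 + 13 = -2*√30 + 13 = 13 - 2*√30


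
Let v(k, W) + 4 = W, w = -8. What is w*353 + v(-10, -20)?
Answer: -2848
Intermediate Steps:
v(k, W) = -4 + W
w*353 + v(-10, -20) = -8*353 + (-4 - 20) = -2824 - 24 = -2848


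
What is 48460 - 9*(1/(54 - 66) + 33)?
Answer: 192655/4 ≈ 48164.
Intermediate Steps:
48460 - 9*(1/(54 - 66) + 33) = 48460 - 9*(1/(-12) + 33) = 48460 - 9*(-1/12 + 33) = 48460 - 9*395/12 = 48460 - 1185/4 = 192655/4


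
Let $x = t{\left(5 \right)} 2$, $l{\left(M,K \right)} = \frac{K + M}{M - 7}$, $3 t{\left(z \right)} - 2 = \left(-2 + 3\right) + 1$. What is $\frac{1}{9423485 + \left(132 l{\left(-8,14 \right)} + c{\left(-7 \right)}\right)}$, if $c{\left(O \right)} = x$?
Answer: $\frac{15}{141351523} \approx 1.0612 \cdot 10^{-7}$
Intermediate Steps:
$t{\left(z \right)} = \frac{4}{3}$ ($t{\left(z \right)} = \frac{2}{3} + \frac{\left(-2 + 3\right) + 1}{3} = \frac{2}{3} + \frac{1 + 1}{3} = \frac{2}{3} + \frac{1}{3} \cdot 2 = \frac{2}{3} + \frac{2}{3} = \frac{4}{3}$)
$l{\left(M,K \right)} = \frac{K + M}{-7 + M}$
$x = \frac{8}{3}$ ($x = \frac{4}{3} \cdot 2 = \frac{8}{3} \approx 2.6667$)
$c{\left(O \right)} = \frac{8}{3}$
$\frac{1}{9423485 + \left(132 l{\left(-8,14 \right)} + c{\left(-7 \right)}\right)} = \frac{1}{9423485 + \left(132 \frac{14 - 8}{-7 - 8} + \frac{8}{3}\right)} = \frac{1}{9423485 + \left(132 \frac{1}{-15} \cdot 6 + \frac{8}{3}\right)} = \frac{1}{9423485 + \left(132 \left(\left(- \frac{1}{15}\right) 6\right) + \frac{8}{3}\right)} = \frac{1}{9423485 + \left(132 \left(- \frac{2}{5}\right) + \frac{8}{3}\right)} = \frac{1}{9423485 + \left(- \frac{264}{5} + \frac{8}{3}\right)} = \frac{1}{9423485 - \frac{752}{15}} = \frac{1}{\frac{141351523}{15}} = \frac{15}{141351523}$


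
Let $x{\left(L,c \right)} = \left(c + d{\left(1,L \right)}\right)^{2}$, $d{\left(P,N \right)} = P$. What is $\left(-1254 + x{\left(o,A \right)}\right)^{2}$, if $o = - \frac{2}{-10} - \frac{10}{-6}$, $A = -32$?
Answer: $85849$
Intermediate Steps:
$o = \frac{28}{15}$ ($o = \left(-2\right) \left(- \frac{1}{10}\right) - - \frac{5}{3} = \frac{1}{5} + \frac{5}{3} = \frac{28}{15} \approx 1.8667$)
$x{\left(L,c \right)} = \left(1 + c\right)^{2}$ ($x{\left(L,c \right)} = \left(c + 1\right)^{2} = \left(1 + c\right)^{2}$)
$\left(-1254 + x{\left(o,A \right)}\right)^{2} = \left(-1254 + \left(1 - 32\right)^{2}\right)^{2} = \left(-1254 + \left(-31\right)^{2}\right)^{2} = \left(-1254 + 961\right)^{2} = \left(-293\right)^{2} = 85849$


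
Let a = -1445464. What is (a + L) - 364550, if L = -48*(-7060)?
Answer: -1471134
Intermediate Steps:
L = 338880
(a + L) - 364550 = (-1445464 + 338880) - 364550 = -1106584 - 364550 = -1471134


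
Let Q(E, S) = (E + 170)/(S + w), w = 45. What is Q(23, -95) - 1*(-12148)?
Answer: 607207/50 ≈ 12144.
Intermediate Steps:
Q(E, S) = (170 + E)/(45 + S) (Q(E, S) = (E + 170)/(S + 45) = (170 + E)/(45 + S))
Q(23, -95) - 1*(-12148) = (170 + 23)/(45 - 95) - 1*(-12148) = 193/(-50) + 12148 = -1/50*193 + 12148 = -193/50 + 12148 = 607207/50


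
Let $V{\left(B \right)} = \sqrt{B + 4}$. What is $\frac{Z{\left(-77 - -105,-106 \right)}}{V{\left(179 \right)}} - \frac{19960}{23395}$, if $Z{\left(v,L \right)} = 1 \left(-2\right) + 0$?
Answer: $- \frac{3992}{4679} - \frac{2 \sqrt{183}}{183} \approx -1.001$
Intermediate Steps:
$V{\left(B \right)} = \sqrt{4 + B}$
$Z{\left(v,L \right)} = -2$ ($Z{\left(v,L \right)} = -2 + 0 = -2$)
$\frac{Z{\left(-77 - -105,-106 \right)}}{V{\left(179 \right)}} - \frac{19960}{23395} = - \frac{2}{\sqrt{4 + 179}} - \frac{19960}{23395} = - \frac{2}{\sqrt{183}} - \frac{3992}{4679} = - 2 \frac{\sqrt{183}}{183} - \frac{3992}{4679} = - \frac{2 \sqrt{183}}{183} - \frac{3992}{4679} = - \frac{3992}{4679} - \frac{2 \sqrt{183}}{183}$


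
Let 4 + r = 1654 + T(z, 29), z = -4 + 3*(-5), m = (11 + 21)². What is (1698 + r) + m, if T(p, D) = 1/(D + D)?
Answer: 253577/58 ≈ 4372.0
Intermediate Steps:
m = 1024 (m = 32² = 1024)
z = -19 (z = -4 - 15 = -19)
T(p, D) = 1/(2*D)
r = 95701/58 (r = -4 + (1654 + (½)/29) = -4 + (1654 + (½)*(1/29)) = -4 + (1654 + 1/58) = -4 + 95933/58 = 95701/58 ≈ 1650.0)
(1698 + r) + m = (1698 + 95701/58) + 1024 = 194185/58 + 1024 = 253577/58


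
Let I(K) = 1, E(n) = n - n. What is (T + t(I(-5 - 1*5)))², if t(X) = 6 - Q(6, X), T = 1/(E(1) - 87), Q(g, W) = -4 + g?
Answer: 120409/7569 ≈ 15.908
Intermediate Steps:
E(n) = 0
T = -1/87 (T = 1/(0 - 87) = 1/(-87) = -1/87 ≈ -0.011494)
t(X) = 4 (t(X) = 6 - (-4 + 6) = 6 - 1*2 = 6 - 2 = 4)
(T + t(I(-5 - 1*5)))² = (-1/87 + 4)² = (347/87)² = 120409/7569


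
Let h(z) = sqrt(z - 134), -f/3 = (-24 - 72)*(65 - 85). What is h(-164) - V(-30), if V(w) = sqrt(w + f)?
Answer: I*(sqrt(298) - sqrt(5790)) ≈ -58.829*I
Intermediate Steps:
f = -5760 (f = -3*(-24 - 72)*(65 - 85) = -(-288)*(-20) = -3*1920 = -5760)
V(w) = sqrt(-5760 + w) (V(w) = sqrt(w - 5760) = sqrt(-5760 + w))
h(z) = sqrt(-134 + z)
h(-164) - V(-30) = sqrt(-134 - 164) - sqrt(-5760 - 30) = sqrt(-298) - sqrt(-5790) = I*sqrt(298) - I*sqrt(5790)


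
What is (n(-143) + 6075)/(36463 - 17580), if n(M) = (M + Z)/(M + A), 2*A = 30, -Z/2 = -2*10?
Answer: 777703/2417024 ≈ 0.32176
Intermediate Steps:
Z = 40 (Z = -(-4)*10 = -2*(-20) = 40)
A = 15 (A = (1/2)*30 = 15)
n(M) = (40 + M)/(15 + M) (n(M) = (M + 40)/(M + 15) = (40 + M)/(15 + M))
(n(-143) + 6075)/(36463 - 17580) = ((40 - 143)/(15 - 143) + 6075)/(36463 - 17580) = (-103/(-128) + 6075)/18883 = (-1/128*(-103) + 6075)*(1/18883) = (103/128 + 6075)*(1/18883) = (777703/128)*(1/18883) = 777703/2417024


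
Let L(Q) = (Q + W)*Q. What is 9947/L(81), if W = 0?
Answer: 9947/6561 ≈ 1.5161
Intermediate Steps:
L(Q) = Q**2 (L(Q) = (Q + 0)*Q = Q*Q = Q**2)
9947/L(81) = 9947/(81**2) = 9947/6561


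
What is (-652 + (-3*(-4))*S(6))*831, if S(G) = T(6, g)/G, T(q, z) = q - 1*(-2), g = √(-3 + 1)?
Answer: -528516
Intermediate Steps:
g = I*√2 (g = √(-2) = I*√2 ≈ 1.4142*I)
T(q, z) = 2 + q (T(q, z) = q + 2 = 2 + q)
S(G) = 8/G (S(G) = (2 + 6)/G = 8/G)
(-652 + (-3*(-4))*S(6))*831 = (-652 + (-3*(-4))*(8/6))*831 = (-652 + 12*(8*(⅙)))*831 = (-652 + 12*(4/3))*831 = (-652 + 16)*831 = -636*831 = -528516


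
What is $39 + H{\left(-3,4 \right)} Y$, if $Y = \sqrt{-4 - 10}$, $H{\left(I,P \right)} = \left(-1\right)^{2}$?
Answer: $39 + i \sqrt{14} \approx 39.0 + 3.7417 i$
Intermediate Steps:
$H{\left(I,P \right)} = 1$
$Y = i \sqrt{14}$ ($Y = \sqrt{-14} = i \sqrt{14} \approx 3.7417 i$)
$39 + H{\left(-3,4 \right)} Y = 39 + 1 i \sqrt{14} = 39 + i \sqrt{14}$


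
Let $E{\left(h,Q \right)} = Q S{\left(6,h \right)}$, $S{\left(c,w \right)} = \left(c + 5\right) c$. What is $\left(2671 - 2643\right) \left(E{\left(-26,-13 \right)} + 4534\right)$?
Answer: $102928$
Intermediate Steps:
$S{\left(c,w \right)} = c \left(5 + c\right)$ ($S{\left(c,w \right)} = \left(5 + c\right) c = c \left(5 + c\right)$)
$E{\left(h,Q \right)} = 66 Q$ ($E{\left(h,Q \right)} = Q 6 \left(5 + 6\right) = Q 6 \cdot 11 = Q 66 = 66 Q$)
$\left(2671 - 2643\right) \left(E{\left(-26,-13 \right)} + 4534\right) = \left(2671 - 2643\right) \left(66 \left(-13\right) + 4534\right) = 28 \left(-858 + 4534\right) = 28 \cdot 3676 = 102928$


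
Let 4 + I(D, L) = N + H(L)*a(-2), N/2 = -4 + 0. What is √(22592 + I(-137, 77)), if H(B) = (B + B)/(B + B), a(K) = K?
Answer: √22578 ≈ 150.26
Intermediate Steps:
N = -8 (N = 2*(-4 + 0) = 2*(-4) = -8)
H(B) = 1 (H(B) = (2*B)/((2*B)) = (2*B)*(1/(2*B)) = 1)
I(D, L) = -14 (I(D, L) = -4 + (-8 + 1*(-2)) = -4 + (-8 - 2) = -4 - 10 = -14)
√(22592 + I(-137, 77)) = √(22592 - 14) = √22578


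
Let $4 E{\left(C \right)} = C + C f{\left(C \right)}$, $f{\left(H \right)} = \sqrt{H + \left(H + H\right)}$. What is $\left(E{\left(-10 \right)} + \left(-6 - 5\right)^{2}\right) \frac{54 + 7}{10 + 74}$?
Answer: $\frac{4819}{56} - \frac{305 i \sqrt{30}}{168} \approx 86.054 - 9.9438 i$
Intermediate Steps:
$f{\left(H \right)} = \sqrt{3} \sqrt{H}$ ($f{\left(H \right)} = \sqrt{H + 2 H} = \sqrt{3 H} = \sqrt{3} \sqrt{H}$)
$E{\left(C \right)} = \frac{C}{4} + \frac{\sqrt{3} C^{\frac{3}{2}}}{4}$ ($E{\left(C \right)} = \frac{C + C \sqrt{3} \sqrt{C}}{4} = \frac{C + \sqrt{3} C^{\frac{3}{2}}}{4} = \frac{C}{4} + \frac{\sqrt{3} C^{\frac{3}{2}}}{4}$)
$\left(E{\left(-10 \right)} + \left(-6 - 5\right)^{2}\right) \frac{54 + 7}{10 + 74} = \left(\left(\frac{1}{4} \left(-10\right) + \frac{\sqrt{3} \left(-10\right)^{\frac{3}{2}}}{4}\right) + \left(-6 - 5\right)^{2}\right) \frac{54 + 7}{10 + 74} = \left(\left(- \frac{5}{2} + \frac{\sqrt{3} \left(- 10 i \sqrt{10}\right)}{4}\right) + \left(-11\right)^{2}\right) \frac{61}{84} = \left(\left(- \frac{5}{2} - \frac{5 i \sqrt{30}}{2}\right) + 121\right) 61 \cdot \frac{1}{84} = \left(\frac{237}{2} - \frac{5 i \sqrt{30}}{2}\right) \frac{61}{84} = \frac{4819}{56} - \frac{305 i \sqrt{30}}{168}$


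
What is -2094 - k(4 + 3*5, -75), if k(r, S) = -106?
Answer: -1988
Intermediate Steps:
-2094 - k(4 + 3*5, -75) = -2094 - 1*(-106) = -2094 + 106 = -1988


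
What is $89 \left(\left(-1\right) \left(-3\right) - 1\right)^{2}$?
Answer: $356$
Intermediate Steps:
$89 \left(\left(-1\right) \left(-3\right) - 1\right)^{2} = 89 \left(3 - 1\right)^{2} = 89 \cdot 2^{2} = 89 \cdot 4 = 356$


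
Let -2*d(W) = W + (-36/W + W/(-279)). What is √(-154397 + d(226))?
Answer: I*√17063888879470/10509 ≈ 393.08*I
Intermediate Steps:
d(W) = 18/W - 139*W/279 (d(W) = -(W + (-36/W + W/(-279)))/2 = -(W + (-36/W + W*(-1/279)))/2 = -(W + (-36/W - W/279))/2 = -(-36/W + 278*W/279)/2 = 18/W - 139*W/279)
√(-154397 + d(226)) = √(-154397 + (18/226 - 139/279*226)) = √(-154397 + (18*(1/226) - 31414/279)) = √(-154397 + (9/113 - 31414/279)) = √(-154397 - 3547271/31527) = √(-4871221490/31527) = I*√17063888879470/10509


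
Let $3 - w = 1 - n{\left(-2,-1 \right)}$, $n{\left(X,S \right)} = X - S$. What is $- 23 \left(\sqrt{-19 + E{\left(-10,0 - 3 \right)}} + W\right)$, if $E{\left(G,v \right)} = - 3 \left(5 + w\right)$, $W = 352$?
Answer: $-8096 - 23 i \sqrt{37} \approx -8096.0 - 139.9 i$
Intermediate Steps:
$w = 1$ ($w = 3 - \left(1 - \left(-2 - -1\right)\right) = 3 - \left(1 - \left(-2 + 1\right)\right) = 3 - \left(1 - -1\right) = 3 - \left(1 + 1\right) = 3 - 2 = 1$)
$E{\left(G,v \right)} = -18$ ($E{\left(G,v \right)} = - 3 \left(5 + 1\right) = \left(-3\right) 6 = -18$)
$- 23 \left(\sqrt{-19 + E{\left(-10,0 - 3 \right)}} + W\right) = - 23 \left(\sqrt{-19 - 18} + 352\right) = - 23 \left(\sqrt{-37} + 352\right) = - 23 \left(i \sqrt{37} + 352\right) = - 23 \left(352 + i \sqrt{37}\right) = -8096 - 23 i \sqrt{37}$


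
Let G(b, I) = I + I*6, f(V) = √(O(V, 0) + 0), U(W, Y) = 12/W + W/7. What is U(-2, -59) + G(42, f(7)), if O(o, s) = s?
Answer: -44/7 ≈ -6.2857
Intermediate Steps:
U(W, Y) = 12/W + W/7 (U(W, Y) = 12/W + W*(⅐) = 12/W + W/7)
f(V) = 0 (f(V) = √(0 + 0) = √0 = 0)
G(b, I) = 7*I (G(b, I) = I + 6*I = 7*I)
U(-2, -59) + G(42, f(7)) = (12/(-2) + (⅐)*(-2)) + 7*0 = (12*(-½) - 2/7) + 0 = (-6 - 2/7) + 0 = -44/7 + 0 = -44/7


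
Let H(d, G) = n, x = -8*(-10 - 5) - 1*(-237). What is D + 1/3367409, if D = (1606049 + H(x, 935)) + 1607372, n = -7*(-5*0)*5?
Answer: 10820902796190/3367409 ≈ 3.2134e+6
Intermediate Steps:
x = 357 (x = -8*(-15) + 237 = 120 + 237 = 357)
n = 0 (n = -0*5 = -7*0 = 0)
H(d, G) = 0
D = 3213421 (D = (1606049 + 0) + 1607372 = 1606049 + 1607372 = 3213421)
D + 1/3367409 = 3213421 + 1/3367409 = 10820902796190/3367409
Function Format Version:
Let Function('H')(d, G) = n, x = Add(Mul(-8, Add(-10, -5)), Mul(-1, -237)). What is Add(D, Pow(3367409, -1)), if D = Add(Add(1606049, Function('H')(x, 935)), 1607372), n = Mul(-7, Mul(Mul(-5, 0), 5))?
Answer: Rational(10820902796190, 3367409) ≈ 3.2134e+6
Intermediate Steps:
x = 357 (x = Add(Mul(-8, -15), 237) = Add(120, 237) = 357)
n = 0 (n = Mul(-7, Mul(0, 5)) = Mul(-7, 0) = 0)
Function('H')(d, G) = 0
D = 3213421 (D = Add(Add(1606049, 0), 1607372) = Add(1606049, 1607372) = 3213421)
Add(D, Pow(3367409, -1)) = Add(3213421, Pow(3367409, -1)) = Add(3213421, Rational(1, 3367409)) = Rational(10820902796190, 3367409)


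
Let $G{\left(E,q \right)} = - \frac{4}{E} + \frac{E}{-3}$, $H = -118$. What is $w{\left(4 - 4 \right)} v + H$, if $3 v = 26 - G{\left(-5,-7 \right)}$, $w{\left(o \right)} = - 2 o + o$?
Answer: $-118$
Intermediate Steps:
$G{\left(E,q \right)} = - \frac{4}{E} - \frac{E}{3}$ ($G{\left(E,q \right)} = - \frac{4}{E} + E \left(- \frac{1}{3}\right) = - \frac{4}{E} - \frac{E}{3}$)
$w{\left(o \right)} = - o$
$v = \frac{353}{45}$ ($v = \frac{26 - \left(- \frac{4}{-5} - - \frac{5}{3}\right)}{3} = \frac{26 - \left(\left(-4\right) \left(- \frac{1}{5}\right) + \frac{5}{3}\right)}{3} = \frac{26 - \left(\frac{4}{5} + \frac{5}{3}\right)}{3} = \frac{26 - \frac{37}{15}}{3} = \frac{1}{3} \cdot \frac{353}{15} = \frac{353}{45} \approx 7.8444$)
$w{\left(4 - 4 \right)} v + H = - (4 - 4) \frac{353}{45} - 118 = \left(-1\right) 0 \cdot \frac{353}{45} - 118 = 0 \cdot \frac{353}{45} - 118 = 0 - 118 = -118$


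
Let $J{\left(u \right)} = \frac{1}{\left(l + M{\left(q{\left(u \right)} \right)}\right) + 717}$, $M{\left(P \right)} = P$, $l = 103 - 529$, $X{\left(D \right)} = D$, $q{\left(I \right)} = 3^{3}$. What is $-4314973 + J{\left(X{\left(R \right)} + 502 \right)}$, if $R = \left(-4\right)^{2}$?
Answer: $- \frac{1372161413}{318} \approx -4.315 \cdot 10^{6}$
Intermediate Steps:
$q{\left(I \right)} = 27$
$R = 16$
$l = -426$
$J{\left(u \right)} = \frac{1}{318}$ ($J{\left(u \right)} = \frac{1}{\left(-426 + 27\right) + 717} = \frac{1}{-399 + 717} = \frac{1}{318}$)
$-4314973 + J{\left(X{\left(R \right)} + 502 \right)} = -4314973 + \frac{1}{318} = - \frac{1372161413}{318}$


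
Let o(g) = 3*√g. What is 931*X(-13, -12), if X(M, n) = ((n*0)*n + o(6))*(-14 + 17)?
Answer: 8379*√6 ≈ 20524.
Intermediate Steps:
X(M, n) = 9*√6 (X(M, n) = ((n*0)*n + 3*√6)*(-14 + 17) = (0*n + 3*√6)*3 = (0 + 3*√6)*3 = (3*√6)*3 = 9*√6)
931*X(-13, -12) = 931*(9*√6) = 8379*√6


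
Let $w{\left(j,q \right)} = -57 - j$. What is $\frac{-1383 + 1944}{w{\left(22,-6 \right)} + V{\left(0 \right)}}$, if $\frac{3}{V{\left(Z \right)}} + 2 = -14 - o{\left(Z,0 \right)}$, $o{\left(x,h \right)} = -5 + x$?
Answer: $- \frac{6171}{872} \approx -7.0768$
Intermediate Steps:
$V{\left(Z \right)} = \frac{3}{-11 - Z}$ ($V{\left(Z \right)} = \frac{3}{-2 - \left(9 + Z\right)} = \frac{3}{-11 - Z}$)
$\frac{-1383 + 1944}{w{\left(22,-6 \right)} + V{\left(0 \right)}} = \frac{-1383 + 1944}{\left(-57 - 22\right) - \frac{3}{11 + 0}} = \frac{561}{\left(-57 - 22\right) - \frac{3}{11}} = \frac{561}{-79 - \frac{3}{11}} = \frac{561}{- \frac{872}{11}} = 561 \left(- \frac{11}{872}\right) = - \frac{6171}{872}$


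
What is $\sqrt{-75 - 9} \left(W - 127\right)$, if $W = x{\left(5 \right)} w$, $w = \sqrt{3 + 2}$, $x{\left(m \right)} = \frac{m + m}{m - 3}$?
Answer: $i \sqrt{21} \left(-254 + 10 \sqrt{5}\right) \approx - 1061.5 i$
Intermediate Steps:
$x{\left(m \right)} = \frac{2 m}{-3 + m}$
$w = \sqrt{5} \approx 2.2361$
$W = 5 \sqrt{5}$ ($W = 2 \cdot 5 \frac{1}{-3 + 5} \sqrt{5} = 2 \cdot 5 \cdot \frac{1}{2} \sqrt{5} = 5 \sqrt{5} \approx 11.18$)
$\sqrt{-75 - 9} \left(W - 127\right) = \sqrt{-75 - 9} \left(5 \sqrt{5} - 127\right) = \sqrt{-84} \left(-127 + 5 \sqrt{5}\right) = 2 i \sqrt{21} \left(-127 + 5 \sqrt{5}\right)$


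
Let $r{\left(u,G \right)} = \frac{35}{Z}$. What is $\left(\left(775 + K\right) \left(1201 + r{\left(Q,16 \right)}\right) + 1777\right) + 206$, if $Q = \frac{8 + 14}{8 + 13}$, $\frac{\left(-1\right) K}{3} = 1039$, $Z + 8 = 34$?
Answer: $- \frac{36580852}{13} \approx -2.8139 \cdot 10^{6}$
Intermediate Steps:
$Z = 26$ ($Z = -8 + 34 = 26$)
$K = -3117$ ($K = \left(-3\right) 1039 = -3117$)
$Q = \frac{22}{21} \approx 1.0476$
$r{\left(u,G \right)} = \frac{35}{26}$
$\left(\left(775 + K\right) \left(1201 + r{\left(Q,16 \right)}\right) + 1777\right) + 206 = \left(\left(775 - 3117\right) \left(1201 + \frac{35}{26}\right) + 1777\right) + 206 = \left(\left(-2342\right) \frac{31261}{26} + 1777\right) + 206 = \left(- \frac{36606631}{13} + 1777\right) + 206 = - \frac{36583530}{13} + 206 = - \frac{36580852}{13}$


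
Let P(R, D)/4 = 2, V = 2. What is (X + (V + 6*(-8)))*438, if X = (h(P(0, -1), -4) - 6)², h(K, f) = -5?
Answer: 32850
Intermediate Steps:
P(R, D) = 8 (P(R, D) = 4*2 = 8)
X = 121 (X = (-5 - 6)² = (-11)² = 121)
(X + (V + 6*(-8)))*438 = (121 + (2 + 6*(-8)))*438 = (121 + (2 - 48))*438 = (121 - 46)*438 = 75*438 = 32850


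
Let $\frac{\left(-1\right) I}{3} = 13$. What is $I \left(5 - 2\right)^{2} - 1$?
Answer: $-352$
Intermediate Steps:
$I = -39$ ($I = \left(-3\right) 13 = -39$)
$I \left(5 - 2\right)^{2} - 1 = - 39 \left(5 - 2\right)^{2} - 1 = - 39 \cdot 3^{2} - 1 = \left(-39\right) 9 - 1 = -351 - 1 = -352$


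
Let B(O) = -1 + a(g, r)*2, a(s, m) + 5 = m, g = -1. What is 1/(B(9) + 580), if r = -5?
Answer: 1/559 ≈ 0.0017889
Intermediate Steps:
a(s, m) = -5 + m
B(O) = -21 (B(O) = -1 + (-5 - 5)*2 = -1 - 10*2 = -1 - 20 = -21)
1/(B(9) + 580) = 1/(-21 + 580) = 1/559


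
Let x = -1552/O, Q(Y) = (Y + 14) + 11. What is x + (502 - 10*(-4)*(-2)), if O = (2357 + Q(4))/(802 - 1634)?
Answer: 1149078/1193 ≈ 963.18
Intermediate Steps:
Q(Y) = 25 + Y (Q(Y) = (14 + Y) + 11 = 25 + Y)
O = -1193/416 (O = (2357 + (25 + 4))/(802 - 1634) = (2357 + 29)/(-832) = 2386*(-1/832) = -1193/416 ≈ -2.8678)
x = 645632/1193 (x = -1552/(-1193/416) = -1552*(-416/1193) = 645632/1193 ≈ 541.18)
x + (502 - 10*(-4)*(-2)) = 645632/1193 + (502 - 10*(-4)*(-2)) = 645632/1193 + (502 + 40*(-2)) = 645632/1193 + (502 - 80) = 645632/1193 + 422 = 1149078/1193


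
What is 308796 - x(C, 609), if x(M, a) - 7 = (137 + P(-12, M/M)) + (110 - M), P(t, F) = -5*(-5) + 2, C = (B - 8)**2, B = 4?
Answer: 308531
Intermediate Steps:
C = 16 (C = (4 - 8)**2 = (-4)**2 = 16)
P(t, F) = 27 (P(t, F) = 25 + 2 = 27)
x(M, a) = 281 - M (x(M, a) = 7 + ((137 + 27) + (110 - M)) = 7 + (164 + (110 - M)) = 7 + (274 - M) = 281 - M)
308796 - x(C, 609) = 308796 - (281 - 1*16) = 308796 - (281 - 16) = 308796 - 1*265 = 308796 - 265 = 308531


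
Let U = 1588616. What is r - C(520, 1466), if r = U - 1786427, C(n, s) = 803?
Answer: -198614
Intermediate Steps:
r = -197811 (r = 1588616 - 1786427 = -197811)
r - C(520, 1466) = -197811 - 1*803 = -197811 - 803 = -198614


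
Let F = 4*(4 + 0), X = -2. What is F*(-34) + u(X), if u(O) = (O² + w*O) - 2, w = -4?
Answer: -534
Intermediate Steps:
F = 16 (F = 4*4 = 16)
u(O) = -2 + O² - 4*O (u(O) = (O² - 4*O) - 2 = -2 + O² - 4*O)
F*(-34) + u(X) = 16*(-34) + (-2 + (-2)² - 4*(-2)) = -544 + (-2 + 4 + 8) = -544 + 10 = -534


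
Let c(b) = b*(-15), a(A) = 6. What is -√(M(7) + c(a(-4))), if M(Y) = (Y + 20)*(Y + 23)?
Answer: -12*√5 ≈ -26.833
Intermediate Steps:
M(Y) = (20 + Y)*(23 + Y)
c(b) = -15*b
-√(M(7) + c(a(-4))) = -√((460 + 7² + 43*7) - 15*6) = -√((460 + 49 + 301) - 90) = -√(810 - 90) = -√720 = -12*√5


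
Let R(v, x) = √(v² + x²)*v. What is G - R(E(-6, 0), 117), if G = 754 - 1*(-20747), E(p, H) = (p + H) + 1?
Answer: 21501 + 5*√13714 ≈ 22087.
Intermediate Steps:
E(p, H) = 1 + H + p (E(p, H) = (H + p) + 1 = 1 + H + p)
G = 21501 (G = 754 + 20747 = 21501)
R(v, x) = v*√(v² + x²)
G - R(E(-6, 0), 117) = 21501 - (1 + 0 - 6)*√((1 + 0 - 6)² + 117²) = 21501 - (-5)*√((-5)² + 13689) = 21501 - (-5)*√(25 + 13689) = 21501 - (-5)*√13714 = 21501 + 5*√13714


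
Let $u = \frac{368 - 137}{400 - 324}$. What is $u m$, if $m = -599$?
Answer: $- \frac{138369}{76} \approx -1820.6$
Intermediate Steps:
$u = \frac{231}{76} \approx 3.0395$
$u m = \frac{231}{76} \left(-599\right) = - \frac{138369}{76}$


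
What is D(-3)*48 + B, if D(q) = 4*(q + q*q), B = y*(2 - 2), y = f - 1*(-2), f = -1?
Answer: 1152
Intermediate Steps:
y = 1 (y = -1 - 1*(-2) = -1 + 2 = 1)
B = 0 (B = 1*(2 - 2) = 1*0 = 0)
D(q) = 4*q + 4*q**2 (D(q) = 4*(q + q**2) = 4*q + 4*q**2)
D(-3)*48 + B = (4*(-3)*(1 - 3))*48 + 0 = (4*(-3)*(-2))*48 + 0 = 24*48 + 0 = 1152 + 0 = 1152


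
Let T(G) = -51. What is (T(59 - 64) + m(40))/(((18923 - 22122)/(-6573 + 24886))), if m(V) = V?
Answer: 201443/3199 ≈ 62.971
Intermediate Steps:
(T(59 - 64) + m(40))/(((18923 - 22122)/(-6573 + 24886))) = (-51 + 40)/(((18923 - 22122)/(-6573 + 24886))) = -11/((-3199/18313)) = -11/((-3199*1/18313)) = -11/(-3199/18313) = -11*(-18313/3199) = 201443/3199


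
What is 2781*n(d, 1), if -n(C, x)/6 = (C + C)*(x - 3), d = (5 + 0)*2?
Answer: 667440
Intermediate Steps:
d = 10 (d = 5*2 = 10)
n(C, x) = -12*C*(-3 + x) (n(C, x) = -6*(C + C)*(x - 3) = -6*2*C*(-3 + x) = -12*C*(-3 + x))
2781*n(d, 1) = 2781*(12*10*(3 - 1*1)) = 2781*(12*10*(3 - 1)) = 2781*(12*10*2) = 2781*240 = 667440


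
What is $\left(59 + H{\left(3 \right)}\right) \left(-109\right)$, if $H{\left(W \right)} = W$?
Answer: $-6758$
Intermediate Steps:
$\left(59 + H{\left(3 \right)}\right) \left(-109\right) = \left(59 + 3\right) \left(-109\right) = 62 \left(-109\right) = -6758$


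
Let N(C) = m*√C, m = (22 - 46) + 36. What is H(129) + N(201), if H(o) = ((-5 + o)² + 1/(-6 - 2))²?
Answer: 15130722049/64 + 12*√201 ≈ 2.3642e+8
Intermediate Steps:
m = 12 (m = -24 + 36 = 12)
H(o) = (-⅛ + (-5 + o)²)² (H(o) = ((-5 + o)² + 1/(-8))² = ((-5 + o)² - ⅛)² = (-⅛ + (-5 + o)²)²)
N(C) = 12*√C
H(129) + N(201) = (-1 + 8*(-5 + 129)²)²/64 + 12*√201 = (-1 + 8*124²)²/64 + 12*√201 = (-1 + 8*15376)²/64 + 12*√201 = (-1 + 123008)²/64 + 12*√201 = (1/64)*123007² + 12*√201 = (1/64)*15130722049 + 12*√201 = 15130722049/64 + 12*√201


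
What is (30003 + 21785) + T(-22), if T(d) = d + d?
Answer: 51744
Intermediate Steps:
T(d) = 2*d
(30003 + 21785) + T(-22) = (30003 + 21785) + 2*(-22) = 51788 - 44 = 51744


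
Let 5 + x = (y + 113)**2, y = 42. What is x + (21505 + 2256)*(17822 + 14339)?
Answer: 764201541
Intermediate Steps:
x = 24020 (x = -5 + (42 + 113)**2 = -5 + 155**2 = -5 + 24025 = 24020)
x + (21505 + 2256)*(17822 + 14339) = 24020 + (21505 + 2256)*(17822 + 14339) = 24020 + 23761*32161 = 24020 + 764177521 = 764201541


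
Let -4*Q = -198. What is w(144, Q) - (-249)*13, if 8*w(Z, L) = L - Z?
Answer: 51603/16 ≈ 3225.2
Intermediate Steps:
Q = 99/2 (Q = -1/4*(-198) = 99/2 ≈ 49.500)
w(Z, L) = -Z/8 + L/8 (w(Z, L) = (L - Z)/8 = -Z/8 + L/8)
w(144, Q) - (-249)*13 = (-1/8*144 + (1/8)*(99/2)) - (-249)*13 = (-18 + 99/16) - 1*(-3237) = -189/16 + 3237 = 51603/16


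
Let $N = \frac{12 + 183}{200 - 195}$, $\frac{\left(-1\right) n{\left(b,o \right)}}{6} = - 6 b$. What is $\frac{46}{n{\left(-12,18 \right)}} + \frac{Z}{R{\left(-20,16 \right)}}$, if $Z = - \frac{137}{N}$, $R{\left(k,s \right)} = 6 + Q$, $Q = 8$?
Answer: $- \frac{7025}{19656} \approx -0.3574$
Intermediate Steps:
$n{\left(b,o \right)} = 36 b$ ($n{\left(b,o \right)} = - 6 \left(- 6 b\right) = 36 b$)
$N = 39$ ($N = \frac{195}{5} = 195 \cdot \frac{1}{5} = 39$)
$R{\left(k,s \right)} = 14$ ($R{\left(k,s \right)} = 6 + 8 = 14$)
$Z = - \frac{137}{39} \approx -3.5128$
$\frac{46}{n{\left(-12,18 \right)}} + \frac{Z}{R{\left(-20,16 \right)}} = \frac{46}{36 \left(-12\right)} - \frac{137}{39 \cdot 14} = \frac{46}{-432} - \frac{137}{546} = 46 \left(- \frac{1}{432}\right) - \frac{137}{546} = - \frac{23}{216} - \frac{137}{546} = - \frac{7025}{19656}$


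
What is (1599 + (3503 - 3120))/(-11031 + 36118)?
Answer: 1982/25087 ≈ 0.079005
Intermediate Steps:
(1599 + (3503 - 3120))/(-11031 + 36118) = (1599 + 383)/25087 = 1982*(1/25087) = 1982/25087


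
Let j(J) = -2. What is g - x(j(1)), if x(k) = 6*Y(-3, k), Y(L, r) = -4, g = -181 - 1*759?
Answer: -916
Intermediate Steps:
g = -940 (g = -181 - 759 = -940)
x(k) = -24 (x(k) = 6*(-4) = -24)
g - x(j(1)) = -940 - 1*(-24) = -940 + 24 = -916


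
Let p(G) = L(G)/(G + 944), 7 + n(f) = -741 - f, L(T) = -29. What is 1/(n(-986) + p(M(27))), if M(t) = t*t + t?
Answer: 1700/404571 ≈ 0.0042020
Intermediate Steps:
n(f) = -748 - f (n(f) = -7 + (-741 - f) = -748 - f)
M(t) = t + t**2 (M(t) = t**2 + t = t + t**2)
p(G) = -29/(944 + G) (p(G) = -29/(G + 944) = -29/(944 + G))
1/(n(-986) + p(M(27))) = 1/((-748 - 1*(-986)) - 29/(944 + 27*(1 + 27))) = 1/((-748 + 986) - 29/(944 + 27*28)) = 1/(238 - 29/(944 + 756)) = 1/(238 - 29/1700) = 1/(404571/1700) = 1700/404571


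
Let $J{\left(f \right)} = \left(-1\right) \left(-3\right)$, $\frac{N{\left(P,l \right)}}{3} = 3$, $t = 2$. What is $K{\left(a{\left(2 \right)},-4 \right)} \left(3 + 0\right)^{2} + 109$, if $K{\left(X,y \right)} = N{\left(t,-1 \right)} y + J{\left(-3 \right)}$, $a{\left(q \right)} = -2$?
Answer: $-188$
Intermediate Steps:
$N{\left(P,l \right)} = 9$ ($N{\left(P,l \right)} = 3 \cdot 3 = 9$)
$J{\left(f \right)} = 3$
$K{\left(X,y \right)} = 3 + 9 y$ ($K{\left(X,y \right)} = 9 y + 3 = 3 + 9 y$)
$K{\left(a{\left(2 \right)},-4 \right)} \left(3 + 0\right)^{2} + 109 = \left(3 + 9 \left(-4\right)\right) \left(3 + 0\right)^{2} + 109 = \left(3 - 36\right) 3^{2} + 109 = \left(-33\right) 9 + 109 = -297 + 109 = -188$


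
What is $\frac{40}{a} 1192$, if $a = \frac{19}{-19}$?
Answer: $-47680$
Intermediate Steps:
$a = -1$ ($a = 19 \left(- \frac{1}{19}\right) = -1$)
$\frac{40}{a} 1192 = \frac{40}{-1} \cdot 1192 = 40 \left(-1\right) 1192 = \left(-40\right) 1192 = -47680$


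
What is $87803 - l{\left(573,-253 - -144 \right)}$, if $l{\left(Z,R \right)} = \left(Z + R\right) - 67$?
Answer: $87406$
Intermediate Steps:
$l{\left(Z,R \right)} = -67 + R + Z$ ($l{\left(Z,R \right)} = \left(R + Z\right) - 67 = -67 + R + Z$)
$87803 - l{\left(573,-253 - -144 \right)} = 87803 - \left(-67 - 109 + 573\right) = 87803 - 397 = 87406$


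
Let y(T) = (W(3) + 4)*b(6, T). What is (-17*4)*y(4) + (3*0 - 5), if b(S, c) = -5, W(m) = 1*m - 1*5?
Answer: 675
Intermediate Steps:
W(m) = -5 + m (W(m) = m - 5 = -5 + m)
y(T) = -10 (y(T) = ((-5 + 3) + 4)*(-5) = (-2 + 4)*(-5) = 2*(-5) = -10)
(-17*4)*y(4) + (3*0 - 5) = -17*4*(-10) + (3*0 - 5) = -68*(-10) + (0 - 5) = 680 - 5 = 675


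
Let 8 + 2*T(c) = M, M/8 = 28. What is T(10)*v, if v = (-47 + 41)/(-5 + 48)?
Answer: -648/43 ≈ -15.070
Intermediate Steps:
M = 224 (M = 8*28 = 224)
v = -6/43 ≈ -0.13953
T(c) = 108 (T(c) = -4 + (½)*224 = -4 + 112 = 108)
T(10)*v = 108*(-6/43) = -648/43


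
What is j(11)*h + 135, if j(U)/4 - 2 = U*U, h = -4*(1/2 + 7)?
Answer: -14625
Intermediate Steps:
h = -30 (h = -4*(1*(1/2) + 7) = -4*(1/2 + 7) = -4*15/2 = -30)
j(U) = 8 + 4*U**2 (j(U) = 8 + 4*(U*U) = 8 + 4*U**2)
j(11)*h + 135 = (8 + 4*11**2)*(-30) + 135 = (8 + 4*121)*(-30) + 135 = (8 + 484)*(-30) + 135 = 492*(-30) + 135 = -14760 + 135 = -14625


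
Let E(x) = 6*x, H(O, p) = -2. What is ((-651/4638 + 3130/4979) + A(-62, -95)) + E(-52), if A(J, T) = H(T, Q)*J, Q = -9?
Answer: -1443377855/7697534 ≈ -187.51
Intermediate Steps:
A(J, T) = -2*J
((-651/4638 + 3130/4979) + A(-62, -95)) + E(-52) = ((-651/4638 + 3130/4979) - 2*(-62)) + 6*(-52) = ((-651*1/4638 + 3130*(1/4979)) + 124) - 312 = ((-217/1546 + 3130/4979) + 124) - 312 = (3758537/7697534 + 124) - 312 = 958252753/7697534 - 312 = -1443377855/7697534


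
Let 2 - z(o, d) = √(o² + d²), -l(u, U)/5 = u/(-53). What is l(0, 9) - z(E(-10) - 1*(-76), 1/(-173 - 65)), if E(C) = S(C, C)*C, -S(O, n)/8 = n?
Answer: -2 + √29691425345/238 ≈ 722.00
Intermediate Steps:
S(O, n) = -8*n
l(u, U) = 5*u/53 (l(u, U) = -5*u/(-53) = -5*u*(-1)/53 = -(-5)*u/53 = 5*u/53)
E(C) = -8*C² (E(C) = (-8*C)*C = -8*C²)
z(o, d) = 2 - √(d² + o²) (z(o, d) = 2 - √(o² + d²) = 2 - √(d² + o²))
l(0, 9) - z(E(-10) - 1*(-76), 1/(-173 - 65)) = (5/53)*0 - (2 - √((1/(-173 - 65))² + (-8*(-10)² - 1*(-76))²)) = 0 - (2 - √((1/(-238))² + (-8*100 + 76)²)) = 0 - (2 - √((-1/238)² + (-800 + 76)²)) = 0 - (2 - √(1/56644 + (-724)²)) = 0 - (2 - √(1/56644 + 524176)) = 0 - (2 - √(29691425345/56644)) = 0 - (2 - √29691425345/238) = 0 + (-2 + √29691425345/238) = -2 + √29691425345/238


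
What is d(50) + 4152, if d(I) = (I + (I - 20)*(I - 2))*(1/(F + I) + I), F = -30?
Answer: 157453/2 ≈ 78727.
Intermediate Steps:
d(I) = (I + 1/(-30 + I))*(I + (-20 + I)*(-2 + I)) (d(I) = (I + (I - 20)*(I - 2))*(1/(-30 + I) + I) = (I + (-20 + I)*(-2 + I))*(I + 1/(-30 + I)) = (I + 1/(-30 + I))*(I + (-20 + I)*(-2 + I)))
d(50) + 4152 = (40 + 50⁴ - 1221*50 - 51*50³ + 671*50²)/(-30 + 50) + 4152 = (40 + 6250000 - 61050 - 51*125000 + 671*2500)/20 + 4152 = (40 + 6250000 - 61050 - 6375000 + 1677500)/20 + 4152 = (1/20)*1491490 + 4152 = 149149/2 + 4152 = 157453/2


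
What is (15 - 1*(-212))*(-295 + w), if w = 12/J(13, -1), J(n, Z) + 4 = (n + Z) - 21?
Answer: -873269/13 ≈ -67175.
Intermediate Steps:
J(n, Z) = -25 + Z + n (J(n, Z) = -4 + ((n + Z) - 21) = -4 + ((Z + n) - 21) = -4 + (-21 + Z + n) = -25 + Z + n)
w = -12/13 (w = 12/(-25 - 1 + 13) = 12/(-13) = 12*(-1/13) = -12/13 ≈ -0.92308)
(15 - 1*(-212))*(-295 + w) = (15 - 1*(-212))*(-295 - 12/13) = (15 + 212)*(-3847/13) = 227*(-3847/13) = -873269/13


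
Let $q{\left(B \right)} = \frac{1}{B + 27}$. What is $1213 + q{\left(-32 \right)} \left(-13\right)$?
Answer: $\frac{6078}{5} \approx 1215.6$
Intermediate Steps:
$q{\left(B \right)} = \frac{1}{27 + B}$
$1213 + q{\left(-32 \right)} \left(-13\right) = 1213 + \frac{1}{27 - 32} \left(-13\right) = 1213 + \frac{1}{-5} \left(-13\right) = 1213 - - \frac{13}{5} = 1213 + \frac{13}{5} = \frac{6078}{5}$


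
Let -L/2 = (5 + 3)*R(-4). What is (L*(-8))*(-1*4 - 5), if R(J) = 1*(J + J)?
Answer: 9216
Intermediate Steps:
R(J) = 2*J (R(J) = 1*(2*J) = 2*J)
L = 128 (L = -2*(5 + 3)*2*(-4) = -16*(-8) = -2*(-64) = 128)
(L*(-8))*(-1*4 - 5) = (128*(-8))*(-1*4 - 5) = -1024*(-4 - 5) = -1024*(-9) = 9216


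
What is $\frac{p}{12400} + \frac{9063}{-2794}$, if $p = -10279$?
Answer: $- \frac{70550363}{17322800} \approx -4.0727$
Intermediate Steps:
$\frac{p}{12400} + \frac{9063}{-2794} = - \frac{10279}{12400} + \frac{9063}{-2794} = \left(-10279\right) \frac{1}{12400} + 9063 \left(- \frac{1}{2794}\right) = - \frac{10279}{12400} - \frac{9063}{2794} = - \frac{70550363}{17322800}$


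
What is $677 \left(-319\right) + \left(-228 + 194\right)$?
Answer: $-215997$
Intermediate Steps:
$677 \left(-319\right) + \left(-228 + 194\right) = -215963 - 34 = -215997$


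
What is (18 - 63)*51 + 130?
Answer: -2165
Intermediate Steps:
(18 - 63)*51 + 130 = -45*51 + 130 = -2295 + 130 = -2165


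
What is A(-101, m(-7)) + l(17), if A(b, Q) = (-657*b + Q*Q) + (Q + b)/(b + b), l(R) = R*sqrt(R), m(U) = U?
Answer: 6707060/101 + 17*sqrt(17) ≈ 66477.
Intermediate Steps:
l(R) = R**(3/2)
A(b, Q) = Q**2 - 657*b + (Q + b)/(2*b) (A(b, Q) = (-657*b + Q**2) + (Q + b)/((2*b)) = (Q**2 - 657*b) + (Q + b)*(1/(2*b)) = (Q**2 - 657*b) + (Q + b)/(2*b) = Q**2 - 657*b + (Q + b)/(2*b))
A(-101, m(-7)) + l(17) = (1/2 + (-7)**2 - 657*(-101) + (1/2)*(-7)/(-101)) + 17**(3/2) = (1/2 + 49 + 66357 + (1/2)*(-7)*(-1/101)) + 17*sqrt(17) = (1/2 + 49 + 66357 + 7/202) + 17*sqrt(17) = 6707060/101 + 17*sqrt(17)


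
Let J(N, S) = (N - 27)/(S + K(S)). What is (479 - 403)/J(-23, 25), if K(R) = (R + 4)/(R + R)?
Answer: -24301/625 ≈ -38.882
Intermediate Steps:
K(R) = (4 + R)/(2*R) (K(R) = (4 + R)/((2*R)) = (4 + R)*(1/(2*R)) = (4 + R)/(2*R))
J(N, S) = (-27 + N)/(S + (4 + S)/(2*S)) (J(N, S) = (N - 27)/(S + (4 + S)/(2*S)) = (-27 + N)/(S + (4 + S)/(2*S)))
(479 - 403)/J(-23, 25) = (479 - 403)/((2*25*(-27 - 23)/(4 + 25 + 2*25**2))) = 76/((2*25*(-50)/(4 + 25 + 2*625))) = 76/((2*25*(-50)/(4 + 25 + 1250))) = 76/((2*25*(-50)/1279)) = 76/((2*25*(1/1279)*(-50))) = 76/(-2500/1279) = 76*(-1279/2500) = -24301/625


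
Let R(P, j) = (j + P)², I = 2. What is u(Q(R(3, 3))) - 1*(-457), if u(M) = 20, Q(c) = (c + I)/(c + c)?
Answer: 477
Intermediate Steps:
R(P, j) = (P + j)²
Q(c) = (2 + c)/(2*c) (Q(c) = (c + 2)/(c + c) = (2 + c)/((2*c)) = (2 + c)*(1/(2*c)) = (2 + c)/(2*c))
u(Q(R(3, 3))) - 1*(-457) = 20 - 1*(-457) = 20 + 457 = 477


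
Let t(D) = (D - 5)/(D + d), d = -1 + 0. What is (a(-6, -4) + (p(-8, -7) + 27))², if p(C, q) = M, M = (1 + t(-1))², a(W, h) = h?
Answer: 1521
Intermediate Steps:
d = -1
t(D) = (-5 + D)/(-1 + D) (t(D) = (D - 5)/(D - 1) = (-5 + D)/(-1 + D))
M = 16 (M = (1 + (-5 - 1)/(-1 - 1))² = (1 - 6/(-2))² = (1 - ½*(-6))² = (1 + 3)² = 4² = 16)
p(C, q) = 16
(a(-6, -4) + (p(-8, -7) + 27))² = (-4 + (16 + 27))² = (-4 + 43)² = 39² = 1521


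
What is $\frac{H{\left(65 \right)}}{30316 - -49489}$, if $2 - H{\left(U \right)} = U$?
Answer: $- \frac{63}{79805} \approx -0.00078942$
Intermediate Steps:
$H{\left(U \right)} = 2 - U$
$\frac{H{\left(65 \right)}}{30316 - -49489} = \frac{2 - 65}{30316 - -49489} = \frac{2 - 65}{30316 + 49489} = - \frac{63}{79805}$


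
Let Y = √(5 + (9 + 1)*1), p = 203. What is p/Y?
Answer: 203*√15/15 ≈ 52.414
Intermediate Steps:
Y = √15 (Y = √(5 + 10*1) = √(5 + 10) = √15 ≈ 3.8730)
p/Y = 203/(√15) = 203*(√15/15) = 203*√15/15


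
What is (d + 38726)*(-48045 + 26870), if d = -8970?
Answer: -630083300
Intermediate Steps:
(d + 38726)*(-48045 + 26870) = (-8970 + 38726)*(-48045 + 26870) = 29756*(-21175) = -630083300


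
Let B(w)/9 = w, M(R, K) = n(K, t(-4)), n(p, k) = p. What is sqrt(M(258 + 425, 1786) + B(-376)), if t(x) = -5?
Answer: I*sqrt(1598) ≈ 39.975*I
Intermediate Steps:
M(R, K) = K
B(w) = 9*w
sqrt(M(258 + 425, 1786) + B(-376)) = sqrt(1786 + 9*(-376)) = sqrt(1786 - 3384) = sqrt(-1598) = I*sqrt(1598)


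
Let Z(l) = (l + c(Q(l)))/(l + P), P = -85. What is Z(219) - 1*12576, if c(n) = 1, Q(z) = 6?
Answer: -842482/67 ≈ -12574.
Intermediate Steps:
Z(l) = (1 + l)/(-85 + l) (Z(l) = (l + 1)/(l - 85) = (1 + l)/(-85 + l))
Z(219) - 1*12576 = (1 + 219)/(-85 + 219) - 1*12576 = 220/134 - 12576 = (1/134)*220 - 12576 = 110/67 - 12576 = -842482/67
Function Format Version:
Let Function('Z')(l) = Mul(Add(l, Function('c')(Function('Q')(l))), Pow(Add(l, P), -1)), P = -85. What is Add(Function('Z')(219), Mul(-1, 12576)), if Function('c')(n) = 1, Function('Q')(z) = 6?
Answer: Rational(-842482, 67) ≈ -12574.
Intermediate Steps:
Function('Z')(l) = Mul(Pow(Add(-85, l), -1), Add(1, l)) (Function('Z')(l) = Mul(Add(l, 1), Pow(Add(l, -85), -1)) = Mul(Add(1, l), Pow(Add(-85, l), -1)) = Mul(Pow(Add(-85, l), -1), Add(1, l)))
Add(Function('Z')(219), Mul(-1, 12576)) = Add(Mul(Pow(Add(-85, 219), -1), Add(1, 219)), Mul(-1, 12576)) = Add(Mul(Pow(134, -1), 220), -12576) = Add(Mul(Rational(1, 134), 220), -12576) = Add(Rational(110, 67), -12576) = Rational(-842482, 67)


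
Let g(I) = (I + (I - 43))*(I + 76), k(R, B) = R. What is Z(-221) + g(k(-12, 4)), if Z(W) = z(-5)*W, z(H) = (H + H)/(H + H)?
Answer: -4509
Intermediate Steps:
z(H) = 1 (z(H) = (2*H)/((2*H)) = (2*H)*(1/(2*H)) = 1)
Z(W) = W (Z(W) = 1*W = W)
g(I) = (-43 + 2*I)*(76 + I) (g(I) = (I + (-43 + I))*(76 + I) = (-43 + 2*I)*(76 + I))
Z(-221) + g(k(-12, 4)) = -221 + (-3268 + 2*(-12)² + 109*(-12)) = -221 + (-3268 + 2*144 - 1308) = -221 + (-3268 + 288 - 1308) = -221 - 4288 = -4509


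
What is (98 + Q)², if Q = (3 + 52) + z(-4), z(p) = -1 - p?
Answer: 24336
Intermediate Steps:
Q = 58 (Q = (3 + 52) + (-1 - 1*(-4)) = 55 + (-1 + 4) = 55 + 3 = 58)
(98 + Q)² = (98 + 58)² = 156² = 24336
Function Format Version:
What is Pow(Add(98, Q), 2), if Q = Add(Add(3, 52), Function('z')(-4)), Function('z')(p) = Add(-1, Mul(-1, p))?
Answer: 24336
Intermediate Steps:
Q = 58 (Q = Add(Add(3, 52), Add(-1, Mul(-1, -4))) = Add(55, Add(-1, 4)) = Add(55, 3) = 58)
Pow(Add(98, Q), 2) = Pow(Add(98, 58), 2) = Pow(156, 2) = 24336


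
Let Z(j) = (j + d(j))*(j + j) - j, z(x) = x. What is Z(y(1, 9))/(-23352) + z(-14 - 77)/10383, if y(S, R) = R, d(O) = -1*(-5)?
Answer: -1549367/80821272 ≈ -0.019170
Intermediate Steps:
d(O) = 5
Z(j) = -j + 2*j*(5 + j) (Z(j) = (j + 5)*(j + j) - j = (5 + j)*(2*j) - j = 2*j*(5 + j) - j = -j + 2*j*(5 + j))
Z(y(1, 9))/(-23352) + z(-14 - 77)/10383 = (9*(9 + 2*9))/(-23352) + (-14 - 77)/10383 = (9*(9 + 18))*(-1/23352) - 91*1/10383 = (9*27)*(-1/23352) - 91/10383 = 243*(-1/23352) - 91/10383 = -81/7784 - 91/10383 = -1549367/80821272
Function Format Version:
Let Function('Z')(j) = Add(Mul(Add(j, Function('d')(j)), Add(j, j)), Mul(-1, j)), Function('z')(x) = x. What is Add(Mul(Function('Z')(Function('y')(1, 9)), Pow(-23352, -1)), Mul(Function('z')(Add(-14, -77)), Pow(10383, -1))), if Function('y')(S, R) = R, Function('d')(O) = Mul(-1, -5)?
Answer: Rational(-1549367, 80821272) ≈ -0.019170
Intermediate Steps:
Function('d')(O) = 5
Function('Z')(j) = Add(Mul(-1, j), Mul(2, j, Add(5, j))) (Function('Z')(j) = Add(Mul(Add(j, 5), Add(j, j)), Mul(-1, j)) = Add(Mul(Add(5, j), Mul(2, j)), Mul(-1, j)) = Add(Mul(2, j, Add(5, j)), Mul(-1, j)) = Add(Mul(-1, j), Mul(2, j, Add(5, j))))
Add(Mul(Function('Z')(Function('y')(1, 9)), Pow(-23352, -1)), Mul(Function('z')(Add(-14, -77)), Pow(10383, -1))) = Add(Mul(Mul(9, Add(9, Mul(2, 9))), Pow(-23352, -1)), Mul(Add(-14, -77), Pow(10383, -1))) = Add(Mul(Mul(9, Add(9, 18)), Rational(-1, 23352)), Mul(-91, Rational(1, 10383))) = Add(Mul(Mul(9, 27), Rational(-1, 23352)), Rational(-91, 10383)) = Add(Mul(243, Rational(-1, 23352)), Rational(-91, 10383)) = Add(Rational(-81, 7784), Rational(-91, 10383)) = Rational(-1549367, 80821272)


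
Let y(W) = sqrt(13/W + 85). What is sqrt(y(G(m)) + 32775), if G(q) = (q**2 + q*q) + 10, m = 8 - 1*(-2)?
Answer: sqrt(1445377500 + 210*sqrt(3751230))/210 ≈ 181.06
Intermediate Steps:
m = 10 (m = 8 + 2 = 10)
G(q) = 10 + 2*q**2 (G(q) = (q**2 + q**2) + 10 = 2*q**2 + 10 = 10 + 2*q**2)
y(W) = sqrt(85 + 13/W)
sqrt(y(G(m)) + 32775) = sqrt(sqrt(85 + 13/(10 + 2*10**2)) + 32775) = sqrt(sqrt(85 + 13/(10 + 2*100)) + 32775) = sqrt(sqrt(85 + 13/(10 + 200)) + 32775) = sqrt(sqrt(85 + 13/210) + 32775) = sqrt(sqrt(17863/210) + 32775) = sqrt(sqrt(3751230)/210 + 32775) = sqrt(32775 + sqrt(3751230)/210)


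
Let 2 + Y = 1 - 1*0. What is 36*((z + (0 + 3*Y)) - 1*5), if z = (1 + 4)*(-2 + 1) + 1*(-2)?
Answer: -540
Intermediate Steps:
z = -7 (z = 5*(-1) - 2 = -5 - 2 = -7)
Y = -1 (Y = -2 + (1 - 1*0) = -2 + (1 + 0) = -2 + 1 = -1)
36*((z + (0 + 3*Y)) - 1*5) = 36*((-7 + (0 + 3*(-1))) - 1*5) = 36*((-7 + (0 - 3)) - 5) = 36*((-7 - 3) - 5) = 36*(-10 - 5) = 36*(-15) = -540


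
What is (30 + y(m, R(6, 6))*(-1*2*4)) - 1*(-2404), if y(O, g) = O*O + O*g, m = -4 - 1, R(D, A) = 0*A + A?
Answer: 2474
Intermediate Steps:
R(D, A) = A (R(D, A) = 0 + A = A)
m = -5
y(O, g) = O² + O*g
(30 + y(m, R(6, 6))*(-1*2*4)) - 1*(-2404) = (30 + (-5*(-5 + 6))*(-1*2*4)) - 1*(-2404) = (30 + (-5*1)*(-2*4)) + 2404 = (30 - 5*(-8)) + 2404 = (30 + 40) + 2404 = 70 + 2404 = 2474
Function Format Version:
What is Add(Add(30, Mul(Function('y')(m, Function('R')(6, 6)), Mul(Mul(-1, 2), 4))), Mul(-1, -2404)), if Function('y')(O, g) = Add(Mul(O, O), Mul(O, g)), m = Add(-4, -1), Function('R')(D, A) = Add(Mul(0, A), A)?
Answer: 2474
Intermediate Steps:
Function('R')(D, A) = A (Function('R')(D, A) = Add(0, A) = A)
m = -5
Function('y')(O, g) = Add(Pow(O, 2), Mul(O, g))
Add(Add(30, Mul(Function('y')(m, Function('R')(6, 6)), Mul(Mul(-1, 2), 4))), Mul(-1, -2404)) = Add(Add(30, Mul(Mul(-5, Add(-5, 6)), Mul(Mul(-1, 2), 4))), Mul(-1, -2404)) = Add(Add(30, Mul(Mul(-5, 1), Mul(-2, 4))), 2404) = Add(Add(30, Mul(-5, -8)), 2404) = Add(Add(30, 40), 2404) = Add(70, 2404) = 2474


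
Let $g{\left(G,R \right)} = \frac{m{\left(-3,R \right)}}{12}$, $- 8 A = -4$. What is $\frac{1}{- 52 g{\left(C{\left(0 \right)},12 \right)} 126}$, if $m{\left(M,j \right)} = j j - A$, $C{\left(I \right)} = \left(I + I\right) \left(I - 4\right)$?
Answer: $- \frac{1}{78351} \approx -1.2763 \cdot 10^{-5}$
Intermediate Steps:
$A = \frac{1}{2}$ ($A = \left(- \frac{1}{8}\right) \left(-4\right) = \frac{1}{2} \approx 0.5$)
$C{\left(I \right)} = 2 I \left(-4 + I\right)$
$m{\left(M,j \right)} = - \frac{1}{2} + j^{2}$ ($m{\left(M,j \right)} = j j - \frac{1}{2} = j^{2} - \frac{1}{2} = - \frac{1}{2} + j^{2}$)
$g{\left(G,R \right)} = - \frac{1}{24} + \frac{R^{2}}{12}$ ($g{\left(G,R \right)} = \frac{- \frac{1}{2} + R^{2}}{12} = \left(- \frac{1}{2} + R^{2}\right) \frac{1}{12} = - \frac{1}{24} + \frac{R^{2}}{12}$)
$\frac{1}{- 52 g{\left(C{\left(0 \right)},12 \right)} 126} = \frac{1}{- 52 \left(- \frac{1}{24} + \frac{12^{2}}{12}\right) 126} = \frac{1}{- 52 \left(- \frac{1}{24} + \frac{1}{12} \cdot 144\right) 126} = \frac{1}{- 52 \left(- \frac{1}{24} + 12\right) 126} = \frac{1}{\left(-52\right) \frac{287}{24} \cdot 126} = \frac{1}{\left(- \frac{3731}{6}\right) 126} = \frac{1}{-78351} = - \frac{1}{78351}$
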